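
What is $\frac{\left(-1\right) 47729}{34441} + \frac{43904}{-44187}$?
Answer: $- \frac{329190817}{138349497} \approx -2.3794$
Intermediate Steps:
$\frac{\left(-1\right) 47729}{34441} + \frac{43904}{-44187} = \left(-47729\right) \frac{1}{34441} + 43904 \left(- \frac{1}{44187}\right) = - \frac{4339}{3131} - \frac{43904}{44187} = - \frac{329190817}{138349497}$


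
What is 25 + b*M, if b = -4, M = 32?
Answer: -103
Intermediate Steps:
25 + b*M = 25 - 4*32 = 25 - 128 = -103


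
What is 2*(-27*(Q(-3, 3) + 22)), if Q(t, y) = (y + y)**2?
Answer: -3132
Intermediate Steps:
Q(t, y) = 4*y**2 (Q(t, y) = (2*y)**2 = 4*y**2)
2*(-27*(Q(-3, 3) + 22)) = 2*(-27*(4*3**2 + 22)) = 2*(-27*(4*9 + 22)) = 2*(-27*(36 + 22)) = 2*(-27*58) = 2*(-1566) = -3132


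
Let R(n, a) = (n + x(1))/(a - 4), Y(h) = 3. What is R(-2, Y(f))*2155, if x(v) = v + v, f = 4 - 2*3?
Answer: 0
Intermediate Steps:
f = -2 (f = 4 - 6 = -2)
x(v) = 2*v
R(n, a) = (2 + n)/(-4 + a) (R(n, a) = (n + 2*1)/(a - 4) = (n + 2)/(-4 + a) = (2 + n)/(-4 + a))
R(-2, Y(f))*2155 = ((2 - 2)/(-4 + 3))*2155 = (0/(-1))*2155 = -1*0*2155 = 0*2155 = 0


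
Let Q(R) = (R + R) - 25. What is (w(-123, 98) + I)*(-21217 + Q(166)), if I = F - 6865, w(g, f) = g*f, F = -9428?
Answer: 592735770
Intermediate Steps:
w(g, f) = f*g
I = -16293 (I = -9428 - 6865 = -16293)
Q(R) = -25 + 2*R (Q(R) = 2*R - 25 = -25 + 2*R)
(w(-123, 98) + I)*(-21217 + Q(166)) = (98*(-123) - 16293)*(-21217 + (-25 + 2*166)) = (-12054 - 16293)*(-21217 + (-25 + 332)) = -28347*(-21217 + 307) = -28347*(-20910) = 592735770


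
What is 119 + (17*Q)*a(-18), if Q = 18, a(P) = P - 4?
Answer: -6613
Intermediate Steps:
a(P) = -4 + P
119 + (17*Q)*a(-18) = 119 + (17*18)*(-4 - 18) = 119 + 306*(-22) = 119 - 6732 = -6613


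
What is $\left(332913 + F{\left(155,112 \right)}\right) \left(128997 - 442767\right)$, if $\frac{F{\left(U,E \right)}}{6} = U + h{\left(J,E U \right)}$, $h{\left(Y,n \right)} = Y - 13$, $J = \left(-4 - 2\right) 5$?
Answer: $-104668965450$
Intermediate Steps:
$J = -30$ ($J = \left(-6\right) 5 = -30$)
$h{\left(Y,n \right)} = -13 + Y$
$F{\left(U,E \right)} = -258 + 6 U$ ($F{\left(U,E \right)} = 6 \left(U - 43\right) = 6 \left(-43 + U\right) = -258 + 6 U$)
$\left(332913 + F{\left(155,112 \right)}\right) \left(128997 - 442767\right) = \left(332913 + \left(-258 + 6 \cdot 155\right)\right) \left(128997 - 442767\right) = \left(332913 + \left(-258 + 930\right)\right) \left(-313770\right) = \left(332913 + 672\right) \left(-313770\right) = 333585 \left(-313770\right) = -104668965450$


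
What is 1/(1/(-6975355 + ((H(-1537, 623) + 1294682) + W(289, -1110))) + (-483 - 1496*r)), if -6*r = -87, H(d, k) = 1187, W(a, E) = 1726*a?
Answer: -5180672/114881401601 ≈ -4.5096e-5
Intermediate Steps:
r = 29/2 (r = -⅙*(-87) = 29/2 ≈ 14.500)
1/(1/(-6975355 + ((H(-1537, 623) + 1294682) + W(289, -1110))) + (-483 - 1496*r)) = 1/(1/(-6975355 + ((1187 + 1294682) + 1726*289)) + (-483 - 1496*29/2)) = 1/(1/(-6975355 + (1295869 + 498814)) + (-483 - 21692)) = 1/(1/(-6975355 + 1794683) - 22175) = 1/(1/(-5180672) - 22175) = 1/(-1/5180672 - 22175) = 1/(-114881401601/5180672) = -5180672/114881401601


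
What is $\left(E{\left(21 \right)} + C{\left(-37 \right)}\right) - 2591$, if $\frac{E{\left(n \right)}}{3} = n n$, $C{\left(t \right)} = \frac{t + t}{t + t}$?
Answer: $-1267$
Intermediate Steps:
$C{\left(t \right)} = 1$ ($C{\left(t \right)} = \frac{2 t}{2 t} = 2 t \frac{1}{2 t} = 1$)
$E{\left(n \right)} = 3 n^{2}$ ($E{\left(n \right)} = 3 n n = 3 n^{2}$)
$\left(E{\left(21 \right)} + C{\left(-37 \right)}\right) - 2591 = \left(3 \cdot 21^{2} + 1\right) - 2591 = \left(3 \cdot 441 + 1\right) - 2591 = \left(1323 + 1\right) - 2591 = 1324 - 2591 = -1267$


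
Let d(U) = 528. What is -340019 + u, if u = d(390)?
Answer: -339491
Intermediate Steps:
u = 528
-340019 + u = -340019 + 528 = -339491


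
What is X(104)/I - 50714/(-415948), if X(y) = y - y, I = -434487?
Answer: 25357/207974 ≈ 0.12192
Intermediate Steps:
X(y) = 0
X(104)/I - 50714/(-415948) = 0/(-434487) - 50714/(-415948) = 0*(-1/434487) - 50714*(-1/415948) = 0 + 25357/207974 = 25357/207974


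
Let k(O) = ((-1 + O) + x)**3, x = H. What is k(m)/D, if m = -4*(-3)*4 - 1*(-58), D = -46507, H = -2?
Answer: -1092727/46507 ≈ -23.496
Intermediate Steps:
x = -2
m = 106 (m = 12*4 + 58 = 48 + 58 = 106)
k(O) = (-3 + O)**3 (k(O) = ((-1 + O) - 2)**3 = (-3 + O)**3)
k(m)/D = (-3 + 106)**3/(-46507) = 103**3*(-1/46507) = 1092727*(-1/46507) = -1092727/46507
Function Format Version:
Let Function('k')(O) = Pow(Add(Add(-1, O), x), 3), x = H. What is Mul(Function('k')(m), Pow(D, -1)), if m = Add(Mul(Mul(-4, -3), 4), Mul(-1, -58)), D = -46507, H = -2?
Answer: Rational(-1092727, 46507) ≈ -23.496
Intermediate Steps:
x = -2
m = 106 (m = Add(Mul(12, 4), 58) = Add(48, 58) = 106)
Function('k')(O) = Pow(Add(-3, O), 3) (Function('k')(O) = Pow(Add(Add(-1, O), -2), 3) = Pow(Add(-3, O), 3))
Mul(Function('k')(m), Pow(D, -1)) = Mul(Pow(Add(-3, 106), 3), Pow(-46507, -1)) = Mul(Pow(103, 3), Rational(-1, 46507)) = Mul(1092727, Rational(-1, 46507)) = Rational(-1092727, 46507)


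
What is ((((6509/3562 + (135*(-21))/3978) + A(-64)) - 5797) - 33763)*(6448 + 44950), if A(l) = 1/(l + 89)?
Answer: -1539014374339204/756925 ≈ -2.0332e+9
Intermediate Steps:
A(l) = 1/(89 + l)
((((6509/3562 + (135*(-21))/3978) + A(-64)) - 5797) - 33763)*(6448 + 44950) = ((((6509/3562 + (135*(-21))/3978) + 1/(89 - 64)) - 5797) - 33763)*(6448 + 44950) = ((((6509*(1/3562) - 2835*1/3978) + 1/25) - 5797) - 33763)*51398 = ((((6509/3562 - 315/442) + 1/25) - 5797) - 33763)*51398 = (((33749/30277 + 1/25) - 5797) - 33763)*51398 = ((874002/756925 - 5797) - 33763)*51398 = (-4387020223/756925 - 33763)*51398 = -29943078998/756925*51398 = -1539014374339204/756925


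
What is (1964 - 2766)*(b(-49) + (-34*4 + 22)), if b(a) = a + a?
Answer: 170024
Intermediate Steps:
b(a) = 2*a
(1964 - 2766)*(b(-49) + (-34*4 + 22)) = (1964 - 2766)*(2*(-49) + (-34*4 + 22)) = -802*(-98 + (-136 + 22)) = -802*(-98 - 114) = -802*(-212) = 170024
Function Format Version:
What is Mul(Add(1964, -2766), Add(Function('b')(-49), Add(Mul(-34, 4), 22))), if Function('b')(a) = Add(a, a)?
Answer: 170024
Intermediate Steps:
Function('b')(a) = Mul(2, a)
Mul(Add(1964, -2766), Add(Function('b')(-49), Add(Mul(-34, 4), 22))) = Mul(Add(1964, -2766), Add(Mul(2, -49), Add(Mul(-34, 4), 22))) = Mul(-802, Add(-98, Add(-136, 22))) = Mul(-802, Add(-98, -114)) = Mul(-802, -212) = 170024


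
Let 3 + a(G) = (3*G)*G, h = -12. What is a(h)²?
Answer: 184041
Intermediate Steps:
a(G) = -3 + 3*G² (a(G) = -3 + (3*G)*G = -3 + 3*G²)
a(h)² = (-3 + 3*(-12)²)² = (-3 + 3*144)² = (-3 + 432)² = 429² = 184041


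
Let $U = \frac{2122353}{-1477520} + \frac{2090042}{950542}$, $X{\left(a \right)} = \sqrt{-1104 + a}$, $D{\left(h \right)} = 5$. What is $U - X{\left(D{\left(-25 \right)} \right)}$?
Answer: $\frac{535346595257}{702222407920} - i \sqrt{1099} \approx 0.76236 - 33.151 i$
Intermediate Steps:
$U = \frac{535346595257}{702222407920}$ ($U = 2122353 \left(- \frac{1}{1477520}\right) + 2090042 \cdot \frac{1}{950542} = - \frac{2122353}{1477520} + \frac{1045021}{475271} = \frac{535346595257}{702222407920} \approx 0.76236$)
$U - X{\left(D{\left(-25 \right)} \right)} = \frac{535346595257}{702222407920} - \sqrt{-1104 + 5} = \frac{535346595257}{702222407920} - \sqrt{-1099} = \frac{535346595257}{702222407920} - i \sqrt{1099}$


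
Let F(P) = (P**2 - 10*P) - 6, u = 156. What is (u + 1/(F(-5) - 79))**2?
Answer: 2430481/100 ≈ 24305.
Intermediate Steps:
F(P) = -6 + P**2 - 10*P
(u + 1/(F(-5) - 79))**2 = (156 + 1/((-6 + (-5)**2 - 10*(-5)) - 79))**2 = (156 + 1/((-6 + 25 + 50) - 79))**2 = (156 + 1/(69 - 79))**2 = (156 + 1/(-10))**2 = (156 - 1/10)**2 = (1559/10)**2 = 2430481/100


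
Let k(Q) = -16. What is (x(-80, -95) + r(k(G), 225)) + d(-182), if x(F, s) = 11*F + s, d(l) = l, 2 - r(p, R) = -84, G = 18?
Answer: -1071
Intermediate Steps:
r(p, R) = 86 (r(p, R) = 2 - 1*(-84) = 2 + 84 = 86)
x(F, s) = s + 11*F
(x(-80, -95) + r(k(G), 225)) + d(-182) = ((-95 + 11*(-80)) + 86) - 182 = ((-95 - 880) + 86) - 182 = (-975 + 86) - 182 = -889 - 182 = -1071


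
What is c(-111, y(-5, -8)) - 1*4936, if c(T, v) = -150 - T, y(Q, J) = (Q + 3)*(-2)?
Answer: -4975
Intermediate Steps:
y(Q, J) = -6 - 2*Q (y(Q, J) = (3 + Q)*(-2) = -6 - 2*Q)
c(-111, y(-5, -8)) - 1*4936 = (-150 - 1*(-111)) - 1*4936 = (-150 + 111) - 4936 = -39 - 4936 = -4975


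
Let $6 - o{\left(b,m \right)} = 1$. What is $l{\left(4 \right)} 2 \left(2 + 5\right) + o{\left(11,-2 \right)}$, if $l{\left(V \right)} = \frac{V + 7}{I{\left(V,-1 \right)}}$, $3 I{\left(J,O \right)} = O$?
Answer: $-457$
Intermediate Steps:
$o{\left(b,m \right)} = 5$ ($o{\left(b,m \right)} = 6 - 1 = 5$)
$I{\left(J,O \right)} = \frac{O}{3}$
$l{\left(V \right)} = -21 - 3 V$ ($l{\left(V \right)} = \frac{V + 7}{\frac{1}{3} \left(-1\right)} = \frac{7 + V}{- \frac{1}{3}} = \left(7 + V\right) \left(-3\right) = -21 - 3 V$)
$l{\left(4 \right)} 2 \left(2 + 5\right) + o{\left(11,-2 \right)} = \left(-21 - 12\right) 2 \left(2 + 5\right) + 5 = \left(-21 - 12\right) 2 \cdot 7 + 5 = \left(-33\right) 14 + 5 = -462 + 5 = -457$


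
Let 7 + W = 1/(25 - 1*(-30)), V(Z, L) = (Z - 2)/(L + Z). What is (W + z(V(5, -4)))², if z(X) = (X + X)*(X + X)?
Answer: 2547216/3025 ≈ 842.05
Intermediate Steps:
V(Z, L) = (-2 + Z)/(L + Z)
W = -384/55 (W = -7 + 1/(25 - 1*(-30)) = -7 + 1/(25 + 30) = -7 + 1/55 = -384/55 ≈ -6.9818)
z(X) = 4*X² (z(X) = (2*X)*(2*X) = 4*X²)
(W + z(V(5, -4)))² = (-384/55 + 4*((-2 + 5)/(-4 + 5))²)² = (-384/55 + 4*(3/1)²)² = (-384/55 + 4*(1*3)²)² = (-384/55 + 4*3²)² = (-384/55 + 4*9)² = (-384/55 + 36)² = (1596/55)² = 2547216/3025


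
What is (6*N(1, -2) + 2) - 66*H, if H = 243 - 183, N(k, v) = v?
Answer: -3970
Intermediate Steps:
H = 60
(6*N(1, -2) + 2) - 66*H = (6*(-2) + 2) - 66*60 = (-12 + 2) - 3960 = -10 - 3960 = -3970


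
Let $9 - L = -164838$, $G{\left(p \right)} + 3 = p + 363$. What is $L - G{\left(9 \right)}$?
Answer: $164478$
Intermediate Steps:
$G{\left(p \right)} = 360 + p$ ($G{\left(p \right)} = -3 + \left(p + 363\right) = -3 + \left(363 + p\right) = 360 + p$)
$L = 164847$ ($L = 9 - -164838 = 9 + 164838 = 164847$)
$L - G{\left(9 \right)} = 164847 - \left(360 + 9\right) = 164847 - 369 = 164478$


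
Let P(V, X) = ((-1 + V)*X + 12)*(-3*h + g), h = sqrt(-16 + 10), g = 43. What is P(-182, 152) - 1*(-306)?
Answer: -1195266 + 83412*I*sqrt(6) ≈ -1.1953e+6 + 2.0432e+5*I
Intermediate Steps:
h = I*sqrt(6) (h = sqrt(-6) = I*sqrt(6) ≈ 2.4495*I)
P(V, X) = (12 + X*(-1 + V))*(43 - 3*I*sqrt(6)) (P(V, X) = ((-1 + V)*X + 12)*(-3*I*sqrt(6) + 43) = (X*(-1 + V) + 12)*(-3*I*sqrt(6) + 43) = (12 + X*(-1 + V))*(43 - 3*I*sqrt(6)))
P(-182, 152) - 1*(-306) = (516 - 43*152 - 36*I*sqrt(6) + 43*(-182)*152 + 3*I*152*sqrt(6) - 3*I*(-182)*152*sqrt(6)) - 1*(-306) = (516 - 6536 - 36*I*sqrt(6) - 1189552 + 456*I*sqrt(6) + 82992*I*sqrt(6)) + 306 = (-1195572 + 83412*I*sqrt(6)) + 306 = -1195266 + 83412*I*sqrt(6)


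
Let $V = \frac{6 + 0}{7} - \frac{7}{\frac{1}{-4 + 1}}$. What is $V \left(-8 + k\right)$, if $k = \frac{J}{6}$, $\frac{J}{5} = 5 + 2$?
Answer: $- \frac{663}{14} \approx -47.357$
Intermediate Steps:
$J = 35$ ($J = 5 \left(5 + 2\right) = 5 \cdot 7 = 35$)
$V = \frac{153}{7}$ ($V = 6 \cdot \frac{1}{7} - \frac{7}{\frac{1}{-3}} = \frac{6}{7} - \frac{7}{- \frac{1}{3}} = \frac{6}{7} - -21 = \frac{6}{7} + 21 = \frac{153}{7} \approx 21.857$)
$k = \frac{35}{6} \approx 5.8333$
$V \left(-8 + k\right) = \frac{153 \left(-8 + \frac{35}{6}\right)}{7} = \frac{153}{7} \left(- \frac{13}{6}\right) = - \frac{663}{14}$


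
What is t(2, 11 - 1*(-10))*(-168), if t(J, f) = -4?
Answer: 672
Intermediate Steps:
t(2, 11 - 1*(-10))*(-168) = -4*(-168) = 672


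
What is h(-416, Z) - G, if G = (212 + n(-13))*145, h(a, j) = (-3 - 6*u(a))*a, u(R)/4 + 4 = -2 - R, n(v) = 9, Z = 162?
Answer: 4062643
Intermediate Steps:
u(R) = -24 - 4*R (u(R) = -16 + 4*(-2 - R) = -16 + (-8 - 4*R) = -24 - 4*R)
h(a, j) = a*(141 + 24*a) (h(a, j) = (-3 - 6*(-24 - 4*a))*a = (-3 + (144 + 24*a))*a = (141 + 24*a)*a = a*(141 + 24*a))
G = 32045 (G = (212 + 9)*145 = 221*145 = 32045)
h(-416, Z) - G = 3*(-416)*(47 + 8*(-416)) - 1*32045 = 3*(-416)*(47 - 3328) - 32045 = 3*(-416)*(-3281) - 32045 = 4094688 - 32045 = 4062643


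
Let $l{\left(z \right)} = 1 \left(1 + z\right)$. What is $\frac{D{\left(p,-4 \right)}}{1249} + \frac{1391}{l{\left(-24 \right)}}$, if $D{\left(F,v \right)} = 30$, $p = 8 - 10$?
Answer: $- \frac{1736669}{28727} \approx -60.454$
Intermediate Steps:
$p = -2$
$l{\left(z \right)} = 1 + z$
$\frac{D{\left(p,-4 \right)}}{1249} + \frac{1391}{l{\left(-24 \right)}} = \frac{30}{1249} + \frac{1391}{1 - 24} = 30 \cdot \frac{1}{1249} + \frac{1391}{-23} = \frac{30}{1249} + 1391 \left(- \frac{1}{23}\right) = \frac{30}{1249} - \frac{1391}{23} = - \frac{1736669}{28727}$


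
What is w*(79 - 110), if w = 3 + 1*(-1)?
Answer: -62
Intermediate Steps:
w = 2 (w = 3 - 1 = 2)
w*(79 - 110) = 2*(79 - 110) = 2*(-31) = -62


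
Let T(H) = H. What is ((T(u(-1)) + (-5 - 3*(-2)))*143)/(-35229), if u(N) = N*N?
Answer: -286/35229 ≈ -0.0081183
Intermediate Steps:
u(N) = N²
((T(u(-1)) + (-5 - 3*(-2)))*143)/(-35229) = (((-1)² + (-5 - 3*(-2)))*143)/(-35229) = ((1 + (-5 + 6))*143)*(-1/35229) = ((1 + 1)*143)*(-1/35229) = (2*143)*(-1/35229) = 286*(-1/35229) = -286/35229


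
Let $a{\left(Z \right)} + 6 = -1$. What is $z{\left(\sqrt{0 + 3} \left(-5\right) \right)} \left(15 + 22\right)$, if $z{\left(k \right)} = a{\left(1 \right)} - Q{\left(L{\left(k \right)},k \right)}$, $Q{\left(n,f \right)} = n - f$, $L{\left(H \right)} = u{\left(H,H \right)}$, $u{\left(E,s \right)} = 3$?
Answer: $-370 - 185 \sqrt{3} \approx -690.43$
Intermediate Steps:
$L{\left(H \right)} = 3$
$a{\left(Z \right)} = -7$ ($a{\left(Z \right)} = -6 - 1 = -7$)
$z{\left(k \right)} = -10 + k$ ($z{\left(k \right)} = -7 - \left(3 - k\right) = -7 + \left(-3 + k\right) = -10 + k$)
$z{\left(\sqrt{0 + 3} \left(-5\right) \right)} \left(15 + 22\right) = \left(-10 + \sqrt{0 + 3} \left(-5\right)\right) \left(15 + 22\right) = \left(-10 + \sqrt{3} \left(-5\right)\right) 37 = \left(-10 - 5 \sqrt{3}\right) 37 = -370 - 185 \sqrt{3}$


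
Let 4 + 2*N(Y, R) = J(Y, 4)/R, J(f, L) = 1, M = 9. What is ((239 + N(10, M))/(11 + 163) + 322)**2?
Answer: 1025705098441/9809424 ≈ 1.0456e+5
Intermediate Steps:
N(Y, R) = -2 + 1/(2*R) (N(Y, R) = -2 + (1/R)/2 = -2 + 1/(2*R))
((239 + N(10, M))/(11 + 163) + 322)**2 = ((239 + (-2 + (1/2)/9))/(11 + 163) + 322)**2 = ((239 + (-2 + (1/2)*(1/9)))/174 + 322)**2 = ((239 + (-2 + 1/18))*(1/174) + 322)**2 = ((239 - 35/18)*(1/174) + 322)**2 = ((4267/18)*(1/174) + 322)**2 = (4267/3132 + 322)**2 = (1012771/3132)**2 = 1025705098441/9809424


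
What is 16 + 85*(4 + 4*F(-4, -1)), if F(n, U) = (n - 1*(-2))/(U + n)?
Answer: 492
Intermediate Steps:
F(n, U) = (2 + n)/(U + n) (F(n, U) = (n + 2)/(U + n) = (2 + n)/(U + n))
16 + 85*(4 + 4*F(-4, -1)) = 16 + 85*(4 + 4*((2 - 4)/(-1 - 4))) = 16 + 85*(4 + 4*(-2/(-5))) = 16 + 85*(4 + 4*(-⅕*(-2))) = 16 + 85*(4 + 4*(⅖)) = 16 + 85*(4 + 8/5) = 16 + 85*(28/5) = 16 + 476 = 492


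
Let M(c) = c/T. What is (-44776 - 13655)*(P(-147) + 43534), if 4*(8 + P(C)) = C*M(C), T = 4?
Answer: -41954918775/16 ≈ -2.6222e+9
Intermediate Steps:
M(c) = c/4
P(C) = -8 + C²/16 (P(C) = -8 + (C*(C/4))/4 = -8 + (C²/4)/4 = -8 + C²/16)
(-44776 - 13655)*(P(-147) + 43534) = (-44776 - 13655)*((-8 + (1/16)*(-147)²) + 43534) = -58431*((-8 + (1/16)*21609) + 43534) = -58431*((-8 + 21609/16) + 43534) = -58431*(21481/16 + 43534) = -58431*718025/16 = -41954918775/16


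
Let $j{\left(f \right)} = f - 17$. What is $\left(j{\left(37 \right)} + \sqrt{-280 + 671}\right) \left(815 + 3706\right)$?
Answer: $90420 + 4521 \sqrt{391} \approx 1.7982 \cdot 10^{5}$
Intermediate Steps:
$j{\left(f \right)} = -17 + f$ ($j{\left(f \right)} = f - 17 = -17 + f$)
$\left(j{\left(37 \right)} + \sqrt{-280 + 671}\right) \left(815 + 3706\right) = \left(\left(-17 + 37\right) + \sqrt{-280 + 671}\right) \left(815 + 3706\right) = \left(20 + \sqrt{391}\right) 4521 = 90420 + 4521 \sqrt{391}$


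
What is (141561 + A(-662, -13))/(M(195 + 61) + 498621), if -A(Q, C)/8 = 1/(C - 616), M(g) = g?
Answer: 89041877/313793633 ≈ 0.28376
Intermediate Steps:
A(Q, C) = -8/(-616 + C) (A(Q, C) = -8/(C - 616) = -8/(-616 + C))
(141561 + A(-662, -13))/(M(195 + 61) + 498621) = (141561 - 8/(-616 - 13))/((195 + 61) + 498621) = (141561 - 8/(-629))/(256 + 498621) = (141561 - 8*(-1/629))/498877 = (141561 + 8/629)*(1/498877) = (89041877/629)*(1/498877) = 89041877/313793633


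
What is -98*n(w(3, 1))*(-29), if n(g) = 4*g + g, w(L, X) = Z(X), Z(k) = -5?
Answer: -71050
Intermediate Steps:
w(L, X) = -5
n(g) = 5*g
-98*n(w(3, 1))*(-29) = -490*(-5)*(-29) = -98*(-25)*(-29) = 2450*(-29) = -71050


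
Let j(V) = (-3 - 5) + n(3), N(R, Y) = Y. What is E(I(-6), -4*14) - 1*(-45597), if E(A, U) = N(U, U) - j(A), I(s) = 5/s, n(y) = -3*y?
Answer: 45558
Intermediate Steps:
j(V) = -17 (j(V) = (-3 - 5) - 3*3 = -8 - 9 = -17)
E(A, U) = 17 + U (E(A, U) = U - 1*(-17) = U + 17 = 17 + U)
E(I(-6), -4*14) - 1*(-45597) = (17 - 4*14) - 1*(-45597) = (17 - 56) + 45597 = -39 + 45597 = 45558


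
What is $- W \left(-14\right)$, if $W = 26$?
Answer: $364$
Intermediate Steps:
$- W \left(-14\right) = \left(-1\right) 26 \left(-14\right) = \left(-26\right) \left(-14\right) = 364$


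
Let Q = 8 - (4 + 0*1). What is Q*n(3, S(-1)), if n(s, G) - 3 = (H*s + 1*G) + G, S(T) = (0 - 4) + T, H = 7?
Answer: 56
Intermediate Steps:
S(T) = -4 + T
n(s, G) = 3 + 2*G + 7*s (n(s, G) = 3 + ((7*s + 1*G) + G) = 3 + ((7*s + G) + G) = 3 + ((G + 7*s) + G) = 3 + (2*G + 7*s) = 3 + 2*G + 7*s)
Q = 4 (Q = 8 - (4 + 0) = 8 - 1*4 = 8 - 4 = 4)
Q*n(3, S(-1)) = 4*(3 + 2*(-4 - 1) + 7*3) = 4*(3 + 2*(-5) + 21) = 4*(3 - 10 + 21) = 4*14 = 56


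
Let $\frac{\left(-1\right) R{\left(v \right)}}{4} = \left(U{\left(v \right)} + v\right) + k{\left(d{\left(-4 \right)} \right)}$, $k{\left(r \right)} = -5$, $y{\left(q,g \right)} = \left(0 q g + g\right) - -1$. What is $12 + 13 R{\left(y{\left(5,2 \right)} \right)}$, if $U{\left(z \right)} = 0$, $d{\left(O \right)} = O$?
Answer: $116$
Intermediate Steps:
$y{\left(q,g \right)} = 1 + g$ ($y{\left(q,g \right)} = \left(0 g + g\right) + 1 = \left(0 + g\right) + 1 = g + 1 = 1 + g$)
$R{\left(v \right)} = 20 - 4 v$ ($R{\left(v \right)} = - 4 \left(\left(0 + v\right) - 5\right) = - 4 \left(v - 5\right) = - 4 \left(-5 + v\right) = 20 - 4 v$)
$12 + 13 R{\left(y{\left(5,2 \right)} \right)} = 12 + 13 \left(20 - 4 \left(1 + 2\right)\right) = 12 + 13 \left(20 - 12\right) = 12 + 13 \cdot 8 = 12 + 104 = 116$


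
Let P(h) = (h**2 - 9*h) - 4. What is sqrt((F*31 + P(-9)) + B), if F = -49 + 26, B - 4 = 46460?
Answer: 3*sqrt(5101) ≈ 214.26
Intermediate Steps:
B = 46464 (B = 4 + 46460 = 46464)
F = -23
P(h) = -4 + h**2 - 9*h
sqrt((F*31 + P(-9)) + B) = sqrt((-23*31 + (-4 + (-9)**2 - 9*(-9))) + 46464) = sqrt((-713 + (-4 + 81 + 81)) + 46464) = sqrt((-713 + 158) + 46464) = sqrt(-555 + 46464) = sqrt(45909) = 3*sqrt(5101)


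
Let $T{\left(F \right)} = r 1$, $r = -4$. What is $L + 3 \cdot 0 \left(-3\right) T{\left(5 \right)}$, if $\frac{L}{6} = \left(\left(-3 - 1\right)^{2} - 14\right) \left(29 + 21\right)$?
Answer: $600$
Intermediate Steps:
$L = 600$ ($L = 6 \left(\left(-3 - 1\right)^{2} - 14\right) \left(29 + 21\right) = 6 \left(\left(-4\right)^{2} - 14\right) 50 = 6 \left(16 - 14\right) 50 = 6 \cdot 2 \cdot 50 = 6 \cdot 100 = 600$)
$T{\left(F \right)} = -4$ ($T{\left(F \right)} = \left(-4\right) 1 = -4$)
$L + 3 \cdot 0 \left(-3\right) T{\left(5 \right)} = 600 + 3 \cdot 0 \left(-3\right) \left(-4\right) = 600 + 0 \left(-3\right) \left(-4\right) = 600 + 0 \left(-4\right) = 600 + 0 = 600$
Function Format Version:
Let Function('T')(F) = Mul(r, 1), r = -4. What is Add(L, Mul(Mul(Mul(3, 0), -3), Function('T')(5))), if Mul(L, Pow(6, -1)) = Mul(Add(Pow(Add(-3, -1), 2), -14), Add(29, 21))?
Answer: 600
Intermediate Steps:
L = 600 (L = Mul(6, Mul(Add(Pow(Add(-3, -1), 2), -14), Add(29, 21))) = Mul(6, Mul(Add(Pow(-4, 2), -14), 50)) = Mul(6, Mul(Add(16, -14), 50)) = Mul(6, Mul(2, 50)) = Mul(6, 100) = 600)
Function('T')(F) = -4 (Function('T')(F) = Mul(-4, 1) = -4)
Add(L, Mul(Mul(Mul(3, 0), -3), Function('T')(5))) = Add(600, Mul(Mul(Mul(3, 0), -3), -4)) = Add(600, Mul(Mul(0, -3), -4)) = Add(600, Mul(0, -4)) = Add(600, 0) = 600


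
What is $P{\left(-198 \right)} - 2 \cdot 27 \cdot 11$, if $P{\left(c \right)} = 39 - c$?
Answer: $-357$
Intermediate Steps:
$P{\left(-198 \right)} - 2 \cdot 27 \cdot 11 = \left(39 - -198\right) - 2 \cdot 27 \cdot 11 = \left(39 + 198\right) - 54 \cdot 11 = 237 - 594 = -357$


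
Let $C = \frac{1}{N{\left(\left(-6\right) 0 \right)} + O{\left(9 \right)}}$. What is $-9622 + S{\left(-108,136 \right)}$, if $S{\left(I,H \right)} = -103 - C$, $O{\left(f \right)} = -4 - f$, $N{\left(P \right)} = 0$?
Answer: $- \frac{126424}{13} \approx -9724.9$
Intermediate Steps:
$C = - \frac{1}{13}$ ($C = \frac{1}{0 - 13} = \frac{1}{-13} = - \frac{1}{13} \approx -0.076923$)
$S{\left(I,H \right)} = - \frac{1338}{13}$ ($S{\left(I,H \right)} = -103 - - \frac{1}{13} = -103 + \frac{1}{13} = - \frac{1338}{13}$)
$-9622 + S{\left(-108,136 \right)} = -9622 - \frac{1338}{13} = - \frac{126424}{13}$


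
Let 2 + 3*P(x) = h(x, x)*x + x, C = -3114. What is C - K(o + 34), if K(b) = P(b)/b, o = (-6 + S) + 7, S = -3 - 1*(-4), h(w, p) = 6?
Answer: -168281/54 ≈ -3116.3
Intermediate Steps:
S = 1 (S = -3 + 4 = 1)
P(x) = -⅔ + 7*x/3 (P(x) = -⅔ + (6*x + x)/3 = -⅔ + (7*x)/3 = -⅔ + 7*x/3)
o = 2 (o = (-6 + 1) + 7 = -5 + 7 = 2)
K(b) = (-⅔ + 7*b/3)/b
C - K(o + 34) = -3114 - (-2 + 7*(2 + 34))/(3*(2 + 34)) = -3114 - (-2 + 7*36)/(3*36) = -3114 - (-2 + 252)/(3*36) = -3114 - 250/(3*36) = -3114 - 1*125/54 = -3114 - 125/54 = -168281/54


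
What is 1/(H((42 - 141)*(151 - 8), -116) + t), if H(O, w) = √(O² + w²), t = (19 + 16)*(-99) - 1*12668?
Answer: -16133/59839584 - √200434105/59839584 ≈ -0.00050619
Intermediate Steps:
t = -16133 (t = 35*(-99) - 12668 = -3465 - 12668 = -16133)
1/(H((42 - 141)*(151 - 8), -116) + t) = 1/(√(((42 - 141)*(151 - 8))² + (-116)²) - 16133) = 1/(√((-99*143)² + 13456) - 16133) = 1/(√((-14157)² + 13456) - 16133) = 1/(√(200420649 + 13456) - 16133) = 1/(√200434105 - 16133) = 1/(-16133 + √200434105)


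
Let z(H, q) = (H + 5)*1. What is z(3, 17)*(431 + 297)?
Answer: 5824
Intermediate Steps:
z(H, q) = 5 + H (z(H, q) = (5 + H)*1 = 5 + H)
z(3, 17)*(431 + 297) = (5 + 3)*(431 + 297) = 8*728 = 5824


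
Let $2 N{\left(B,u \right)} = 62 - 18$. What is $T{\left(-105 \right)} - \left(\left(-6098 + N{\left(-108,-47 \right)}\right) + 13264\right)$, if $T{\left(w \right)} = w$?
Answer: $-7293$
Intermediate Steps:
$N{\left(B,u \right)} = 22$ ($N{\left(B,u \right)} = \frac{62 - 18}{2} = \frac{1}{2} \cdot 44 = 22$)
$T{\left(-105 \right)} - \left(\left(-6098 + N{\left(-108,-47 \right)}\right) + 13264\right) = -105 - \left(\left(-6098 + 22\right) + 13264\right) = -105 - \left(-6076 + 13264\right) = -105 - 7188 = -7293$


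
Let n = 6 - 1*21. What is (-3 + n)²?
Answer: 324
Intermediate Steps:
n = -15 (n = 6 - 21 = -15)
(-3 + n)² = (-3 - 15)² = (-18)² = 324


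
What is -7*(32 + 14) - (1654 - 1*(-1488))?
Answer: -3464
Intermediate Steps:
-7*(32 + 14) - (1654 - 1*(-1488)) = -7*46 - (1654 + 1488) = -322 - 1*3142 = -322 - 3142 = -3464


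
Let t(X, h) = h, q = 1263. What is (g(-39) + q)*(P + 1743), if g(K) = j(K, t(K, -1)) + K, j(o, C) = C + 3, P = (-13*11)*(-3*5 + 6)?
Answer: 3714780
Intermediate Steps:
P = 1287 (P = -143*(-15 + 6) = -143*(-9) = 1287)
j(o, C) = 3 + C
g(K) = 2 + K (g(K) = (3 - 1) + K = 2 + K)
(g(-39) + q)*(P + 1743) = ((2 - 39) + 1263)*(1287 + 1743) = (-37 + 1263)*3030 = 1226*3030 = 3714780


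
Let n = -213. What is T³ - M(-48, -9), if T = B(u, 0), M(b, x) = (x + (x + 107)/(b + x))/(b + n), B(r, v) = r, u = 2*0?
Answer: -611/14877 ≈ -0.041070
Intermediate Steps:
u = 0
M(b, x) = (x + (107 + x)/(b + x))/(-213 + b) (M(b, x) = (x + (x + 107)/(b + x))/(b - 213) = (x + (107 + x)/(b + x))/(-213 + b))
T = 0
T³ - M(-48, -9) = 0³ - (107 - 9 + (-9)² - 48*(-9))/((-48)² - 213*(-48) - 213*(-9) - 48*(-9)) = 0 - (107 - 9 + 81 + 432)/(2304 + 10224 + 1917 + 432) = 0 - 611/14877 = -611/14877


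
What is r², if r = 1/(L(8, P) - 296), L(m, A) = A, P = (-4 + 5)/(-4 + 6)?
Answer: 4/349281 ≈ 1.1452e-5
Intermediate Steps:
P = ½ (P = 1/2 = 1*(½) = ½ ≈ 0.50000)
r = -2/591 (r = 1/(½ - 296) = 1/(-591/2) = -2/591 ≈ -0.0033841)
r² = (-2/591)² = 4/349281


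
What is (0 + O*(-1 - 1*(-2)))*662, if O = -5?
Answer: -3310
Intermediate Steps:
(0 + O*(-1 - 1*(-2)))*662 = (0 - 5*(-1 - 1*(-2)))*662 = (0 - 5*(-1 + 2))*662 = (0 - 5*1)*662 = (0 - 5)*662 = -5*662 = -3310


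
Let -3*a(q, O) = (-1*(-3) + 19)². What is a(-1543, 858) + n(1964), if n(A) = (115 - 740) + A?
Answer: 3533/3 ≈ 1177.7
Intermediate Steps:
a(q, O) = -484/3 (a(q, O) = -(-1*(-3) + 19)²/3 = -(3 + 19)²/3 = -⅓*22² = -⅓*484 = -484/3)
n(A) = -625 + A
a(-1543, 858) + n(1964) = -484/3 + (-625 + 1964) = -484/3 + 1339 = 3533/3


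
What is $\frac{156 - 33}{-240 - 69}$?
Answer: $- \frac{41}{103} \approx -0.39806$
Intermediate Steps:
$\frac{156 - 33}{-240 - 69} = \frac{123}{-309} = 123 \left(- \frac{1}{309}\right) = - \frac{41}{103}$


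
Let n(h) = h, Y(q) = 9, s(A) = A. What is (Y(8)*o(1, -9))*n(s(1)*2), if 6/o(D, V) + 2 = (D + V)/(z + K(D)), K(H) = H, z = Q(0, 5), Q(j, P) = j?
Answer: -54/5 ≈ -10.800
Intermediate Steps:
z = 0
o(D, V) = 6/(-2 + (D + V)/D) (o(D, V) = 6/(-2 + (D + V)/(0 + D)) = 6/(-2 + (D + V)/D))
(Y(8)*o(1, -9))*n(s(1)*2) = (9*(-6*1/(1 - 1*(-9))))*(1*2) = (9*(-6*1/(1 + 9)))*2 = (9*(-6*1/10))*2 = (9*(-6*1*⅒))*2 = (9*(-⅗))*2 = -27/5*2 = -54/5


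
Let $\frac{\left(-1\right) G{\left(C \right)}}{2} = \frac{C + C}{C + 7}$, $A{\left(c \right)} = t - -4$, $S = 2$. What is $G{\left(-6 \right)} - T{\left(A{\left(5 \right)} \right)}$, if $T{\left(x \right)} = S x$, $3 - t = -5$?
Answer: $0$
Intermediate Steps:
$t = 8$ ($t = 3 - -5 = 3 + 5 = 8$)
$A{\left(c \right)} = 12$ ($A{\left(c \right)} = 8 - -4 = 8 + 4 = 12$)
$T{\left(x \right)} = 2 x$
$G{\left(C \right)} = - \frac{4 C}{7 + C}$ ($G{\left(C \right)} = - 2 \frac{C + C}{C + 7} = - 2 \frac{2 C}{7 + C} = - \frac{4 C}{7 + C}$)
$G{\left(-6 \right)} - T{\left(A{\left(5 \right)} \right)} = \left(-4\right) \left(-6\right) \frac{1}{7 - 6} - 2 \cdot 12 = \left(-4\right) \left(-6\right) 1^{-1} - 24 = \left(-4\right) \left(-6\right) 1 - 24 = 24 - 24 = 0$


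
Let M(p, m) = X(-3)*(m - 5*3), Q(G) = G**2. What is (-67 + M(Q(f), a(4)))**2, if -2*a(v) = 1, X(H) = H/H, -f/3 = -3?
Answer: 27225/4 ≈ 6806.3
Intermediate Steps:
f = 9 (f = -3*(-3) = 9)
X(H) = 1
a(v) = -1/2 (a(v) = -1/2*1 = -1/2)
M(p, m) = -15 + m (M(p, m) = 1*(m - 5*3) = 1*(m - 15) = 1*(-15 + m) = -15 + m)
(-67 + M(Q(f), a(4)))**2 = (-67 + (-15 - 1/2))**2 = (-67 - 31/2)**2 = (-165/2)**2 = 27225/4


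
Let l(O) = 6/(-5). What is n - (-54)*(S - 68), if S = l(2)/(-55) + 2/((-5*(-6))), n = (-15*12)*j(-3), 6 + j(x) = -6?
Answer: -414486/275 ≈ -1507.2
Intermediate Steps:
j(x) = -12 (j(x) = -6 - 6 = -12)
l(O) = -6/5 (l(O) = 6*(-1/5) = -6/5)
n = 2160 (n = -15*12*(-12) = -180*(-12) = 2160)
S = 73/825 (S = -6/5/(-55) + 2/((-5*(-6))) = -6/5*(-1/55) + 2/30 = 6/275 + 2*(1/30) = 6/275 + 1/15 = 73/825 ≈ 0.088485)
n - (-54)*(S - 68) = 2160 - (-54)*(73/825 - 68) = 2160 - (-54)*(-56027)/825 = 2160 - 1*1008486/275 = 2160 - 1008486/275 = -414486/275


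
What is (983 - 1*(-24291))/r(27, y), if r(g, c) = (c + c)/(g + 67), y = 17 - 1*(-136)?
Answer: 1187878/153 ≈ 7763.9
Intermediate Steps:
y = 153 (y = 17 + 136 = 153)
r(g, c) = 2*c/(67 + g) (r(g, c) = (2*c)/(67 + g) = 2*c/(67 + g))
(983 - 1*(-24291))/r(27, y) = (983 - 1*(-24291))/((2*153/(67 + 27))) = (983 + 24291)/((2*153/94)) = 25274/((2*153*(1/94))) = 25274/(153/47) = 25274*(47/153) = 1187878/153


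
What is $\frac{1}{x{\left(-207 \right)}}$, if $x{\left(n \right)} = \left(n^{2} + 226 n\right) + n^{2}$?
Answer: $\frac{1}{38916} \approx 2.5696 \cdot 10^{-5}$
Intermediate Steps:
$x{\left(n \right)} = 2 n^{2} + 226 n$
$\frac{1}{x{\left(-207 \right)}} = \frac{1}{2 \left(-207\right) \left(113 - 207\right)} = \frac{1}{2 \left(-207\right) \left(-94\right)} = \frac{1}{38916}$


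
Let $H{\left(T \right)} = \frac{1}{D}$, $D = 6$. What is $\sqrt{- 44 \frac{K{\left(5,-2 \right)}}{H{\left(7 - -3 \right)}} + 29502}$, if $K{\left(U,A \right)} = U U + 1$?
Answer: $7 \sqrt{462} \approx 150.46$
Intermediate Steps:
$K{\left(U,A \right)} = 1 + U^{2}$ ($K{\left(U,A \right)} = U^{2} + 1 = 1 + U^{2}$)
$H{\left(T \right)} = \frac{1}{6}$
$\sqrt{- 44 \frac{K{\left(5,-2 \right)}}{H{\left(7 - -3 \right)}} + 29502} = \sqrt{- 44 \left(1 + 5^{2}\right) \frac{1}{\frac{1}{6}} + 29502} = \sqrt{- 44 \left(1 + 25\right) 6 + 29502} = \sqrt{- 44 \cdot 26 \cdot 6 + 29502} = \sqrt{\left(-44\right) 156 + 29502} = \sqrt{-6864 + 29502} = \sqrt{22638} = 7 \sqrt{462}$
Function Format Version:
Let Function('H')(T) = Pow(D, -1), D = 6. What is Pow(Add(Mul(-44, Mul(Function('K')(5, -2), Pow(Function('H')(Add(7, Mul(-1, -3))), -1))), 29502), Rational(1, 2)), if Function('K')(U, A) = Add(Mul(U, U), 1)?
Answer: Mul(7, Pow(462, Rational(1, 2))) ≈ 150.46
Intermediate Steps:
Function('K')(U, A) = Add(1, Pow(U, 2)) (Function('K')(U, A) = Add(Pow(U, 2), 1) = Add(1, Pow(U, 2)))
Function('H')(T) = Rational(1, 6) (Function('H')(T) = Pow(6, -1) = Rational(1, 6))
Pow(Add(Mul(-44, Mul(Function('K')(5, -2), Pow(Function('H')(Add(7, Mul(-1, -3))), -1))), 29502), Rational(1, 2)) = Pow(Add(Mul(-44, Mul(Add(1, Pow(5, 2)), Pow(Rational(1, 6), -1))), 29502), Rational(1, 2)) = Pow(Add(Mul(-44, Mul(Add(1, 25), 6)), 29502), Rational(1, 2)) = Pow(Add(Mul(-44, Mul(26, 6)), 29502), Rational(1, 2)) = Pow(Add(Mul(-44, 156), 29502), Rational(1, 2)) = Pow(Add(-6864, 29502), Rational(1, 2)) = Pow(22638, Rational(1, 2)) = Mul(7, Pow(462, Rational(1, 2)))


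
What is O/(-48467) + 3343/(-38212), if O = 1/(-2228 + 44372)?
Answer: -1707097316569/19512893298144 ≈ -0.087486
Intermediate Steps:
O = 1/42144 ≈ 2.3728e-5
O/(-48467) + 3343/(-38212) = (1/42144)/(-48467) + 3343/(-38212) = (1/42144)*(-1/48467) + 3343*(-1/38212) = -1/2042593248 - 3343/38212 = -1707097316569/19512893298144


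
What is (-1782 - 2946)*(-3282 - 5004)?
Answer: 39176208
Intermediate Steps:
(-1782 - 2946)*(-3282 - 5004) = -4728*(-8286) = 39176208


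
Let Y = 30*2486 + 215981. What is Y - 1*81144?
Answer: 209417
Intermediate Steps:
Y = 290561 (Y = 74580 + 215981 = 290561)
Y - 1*81144 = 290561 - 1*81144 = 290561 - 81144 = 209417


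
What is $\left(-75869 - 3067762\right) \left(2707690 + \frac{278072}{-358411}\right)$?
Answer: $- \frac{3050785752509262858}{358411} \approx -8.512 \cdot 10^{12}$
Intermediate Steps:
$\left(-75869 - 3067762\right) \left(2707690 + \frac{278072}{-358411}\right) = - 3143631 \left(2707690 + 278072 \left(- \frac{1}{358411}\right)\right) = - 3143631 \left(2707690 - \frac{278072}{358411}\right) = \left(-3143631\right) \frac{970465602518}{358411} = - \frac{3050785752509262858}{358411}$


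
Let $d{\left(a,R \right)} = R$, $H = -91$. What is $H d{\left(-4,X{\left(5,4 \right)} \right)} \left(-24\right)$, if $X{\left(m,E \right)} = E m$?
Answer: $43680$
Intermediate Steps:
$H d{\left(-4,X{\left(5,4 \right)} \right)} \left(-24\right) = - 91 \cdot 4 \cdot 5 \left(-24\right) = \left(-91\right) 20 \left(-24\right) = \left(-1820\right) \left(-24\right) = 43680$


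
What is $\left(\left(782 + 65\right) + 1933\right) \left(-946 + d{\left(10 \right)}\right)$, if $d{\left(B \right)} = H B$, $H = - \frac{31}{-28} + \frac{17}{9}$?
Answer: $- \frac{160435190}{63} \approx -2.5466 \cdot 10^{6}$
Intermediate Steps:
$H = \frac{755}{252}$ ($H = \left(-31\right) \left(- \frac{1}{28}\right) + 17 \cdot \frac{1}{9} = \frac{31}{28} + \frac{17}{9} = \frac{755}{252} \approx 2.996$)
$d{\left(B \right)} = \frac{755 B}{252}$
$\left(\left(782 + 65\right) + 1933\right) \left(-946 + d{\left(10 \right)}\right) = \left(\left(782 + 65\right) + 1933\right) \left(-946 + \frac{755}{252} \cdot 10\right) = \left(847 + 1933\right) \left(-946 + \frac{3775}{126}\right) = 2780 \left(- \frac{115421}{126}\right) = - \frac{160435190}{63}$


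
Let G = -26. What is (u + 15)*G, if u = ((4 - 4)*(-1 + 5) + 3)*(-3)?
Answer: -156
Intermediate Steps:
u = -9 (u = (0*4 + 3)*(-3) = (0 + 3)*(-3) = 3*(-3) = -9)
(u + 15)*G = (-9 + 15)*(-26) = 6*(-26) = -156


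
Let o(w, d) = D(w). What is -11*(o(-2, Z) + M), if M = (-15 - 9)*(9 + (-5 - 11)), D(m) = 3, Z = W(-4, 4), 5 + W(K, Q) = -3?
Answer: -1881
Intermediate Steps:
W(K, Q) = -8 (W(K, Q) = -5 - 3 = -8)
Z = -8
o(w, d) = 3
M = 168 (M = -24*(9 - 16) = -24*(-7) = 168)
-11*(o(-2, Z) + M) = -11*(3 + 168) = -11*171 = -1881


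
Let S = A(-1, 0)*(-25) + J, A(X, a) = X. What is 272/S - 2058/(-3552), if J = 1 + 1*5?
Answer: 171657/18352 ≈ 9.3536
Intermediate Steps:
J = 6 (J = 1 + 5 = 6)
S = 31 (S = -1*(-25) + 6 = 25 + 6 = 31)
272/S - 2058/(-3552) = 272/31 - 2058/(-3552) = 272*(1/31) - 2058*(-1/3552) = 272/31 + 343/592 = 171657/18352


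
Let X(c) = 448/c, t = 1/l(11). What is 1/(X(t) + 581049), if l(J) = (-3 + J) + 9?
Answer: 1/588665 ≈ 1.6988e-6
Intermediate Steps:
l(J) = 6 + J
t = 1/17 (t = 1/(6 + 11) = 1/17 ≈ 0.058824)
1/(X(t) + 581049) = 1/(448/(1/17) + 581049) = 1/(448*17 + 581049) = 1/(7616 + 581049) = 1/588665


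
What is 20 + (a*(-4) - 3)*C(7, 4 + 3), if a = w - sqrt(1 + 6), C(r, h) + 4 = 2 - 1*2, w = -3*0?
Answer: 32 - 16*sqrt(7) ≈ -10.332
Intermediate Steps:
w = 0
C(r, h) = -4 (C(r, h) = -4 + (2 - 1*2) = -4 + (2 - 2) = -4 + 0 = -4)
a = -sqrt(7) (a = 0 - sqrt(1 + 6) = 0 - sqrt(7) = -sqrt(7) ≈ -2.6458)
20 + (a*(-4) - 3)*C(7, 4 + 3) = 20 + (-sqrt(7)*(-4) - 3)*(-4) = 20 + (4*sqrt(7) - 3)*(-4) = 20 + (-3 + 4*sqrt(7))*(-4) = 20 + (12 - 16*sqrt(7)) = 32 - 16*sqrt(7)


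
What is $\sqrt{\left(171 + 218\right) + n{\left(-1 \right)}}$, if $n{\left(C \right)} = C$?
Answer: $2 \sqrt{97} \approx 19.698$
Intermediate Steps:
$\sqrt{\left(171 + 218\right) + n{\left(-1 \right)}} = \sqrt{\left(171 + 218\right) - 1} = \sqrt{389 - 1} = \sqrt{388} = 2 \sqrt{97}$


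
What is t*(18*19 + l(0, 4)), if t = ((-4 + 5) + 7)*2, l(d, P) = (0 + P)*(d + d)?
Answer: 5472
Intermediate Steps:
l(d, P) = 2*P*d (l(d, P) = P*(2*d) = 2*P*d)
t = 16 (t = (1 + 7)*2 = 8*2 = 16)
t*(18*19 + l(0, 4)) = 16*(18*19 + 2*4*0) = 16*(342 + 0) = 16*342 = 5472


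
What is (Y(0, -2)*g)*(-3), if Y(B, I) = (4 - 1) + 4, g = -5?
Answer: 105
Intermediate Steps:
Y(B, I) = 7 (Y(B, I) = 3 + 4 = 7)
(Y(0, -2)*g)*(-3) = (7*(-5))*(-3) = -35*(-3) = 105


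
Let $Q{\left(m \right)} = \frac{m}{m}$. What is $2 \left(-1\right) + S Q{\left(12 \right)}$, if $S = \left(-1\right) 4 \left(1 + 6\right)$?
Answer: $-30$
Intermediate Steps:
$Q{\left(m \right)} = 1$
$S = -28$ ($S = \left(-4\right) 7 = -28$)
$2 \left(-1\right) + S Q{\left(12 \right)} = 2 \left(-1\right) - 28 = -2 - 28 = -30$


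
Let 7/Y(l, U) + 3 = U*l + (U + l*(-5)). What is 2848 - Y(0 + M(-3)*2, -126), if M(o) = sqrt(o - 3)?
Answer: 58113483/20405 - 262*I*sqrt(6)/61215 ≈ 2848.0 - 0.010484*I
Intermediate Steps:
M(o) = sqrt(-3 + o)
Y(l, U) = 7/(-3 + U - 5*l + U*l) (Y(l, U) = 7/(-3 + (U*l + (U + l*(-5)))) = 7/(-3 + (U*l + (U - 5*l))) = 7/(-3 + (U - 5*l + U*l)) = 7/(-3 + U - 5*l + U*l))
2848 - Y(0 + M(-3)*2, -126) = 2848 - 7/(-3 - 126 - 5*(0 + sqrt(-3 - 3)*2) - 126*(0 + sqrt(-3 - 3)*2)) = 2848 - 7/(-3 - 126 - 5*(0 + sqrt(-6)*2) - 126*(0 + sqrt(-6)*2)) = 2848 - 7/(-3 - 126 - 5*(0 + (I*sqrt(6))*2) - 126*(0 + (I*sqrt(6))*2)) = 2848 - 7/(-3 - 126 - 5*(0 + 2*I*sqrt(6)) - 126*(0 + 2*I*sqrt(6))) = 2848 - 7/(-3 - 126 - 10*I*sqrt(6) - 252*I*sqrt(6)) = 2848 - 7/(-129 - 262*I*sqrt(6))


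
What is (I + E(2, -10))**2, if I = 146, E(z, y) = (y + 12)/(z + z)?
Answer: 85849/4 ≈ 21462.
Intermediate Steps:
E(z, y) = (12 + y)/(2*z) (E(z, y) = (12 + y)/((2*z)) = (12 + y)*(1/(2*z)) = (12 + y)/(2*z))
(I + E(2, -10))**2 = (146 + (1/2)*(12 - 10)/2)**2 = (146 + (1/2)*(1/2)*2)**2 = (146 + 1/2)**2 = (293/2)**2 = 85849/4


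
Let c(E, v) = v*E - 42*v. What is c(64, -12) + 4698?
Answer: 4434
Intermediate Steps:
c(E, v) = -42*v + E*v (c(E, v) = E*v - 42*v = -42*v + E*v)
c(64, -12) + 4698 = -12*(-42 + 64) + 4698 = -12*22 + 4698 = -264 + 4698 = 4434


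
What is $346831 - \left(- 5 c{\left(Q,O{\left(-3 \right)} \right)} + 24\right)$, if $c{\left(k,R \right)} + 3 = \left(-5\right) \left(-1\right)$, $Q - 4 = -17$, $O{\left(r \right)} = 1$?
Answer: $346817$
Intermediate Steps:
$Q = -13$ ($Q = 4 - 17 = -13$)
$c{\left(k,R \right)} = 2$ ($c{\left(k,R \right)} = -3 - -5 = -3 + 5 = 2$)
$346831 - \left(- 5 c{\left(Q,O{\left(-3 \right)} \right)} + 24\right) = 346831 - \left(\left(-5\right) 2 + 24\right) = 346831 - \left(-10 + 24\right) = 346831 - 14 = 346817$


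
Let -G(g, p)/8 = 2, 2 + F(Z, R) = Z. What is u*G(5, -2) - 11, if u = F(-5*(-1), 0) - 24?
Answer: 325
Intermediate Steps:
F(Z, R) = -2 + Z
G(g, p) = -16 (G(g, p) = -8*2 = -16)
u = -21 (u = (-2 - 5*(-1)) - 24 = (-2 + 5) - 24 = 3 - 24 = -21)
u*G(5, -2) - 11 = -21*(-16) - 11 = 336 - 11 = 325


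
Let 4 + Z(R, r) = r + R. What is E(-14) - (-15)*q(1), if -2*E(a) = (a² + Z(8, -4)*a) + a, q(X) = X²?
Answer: -76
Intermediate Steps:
Z(R, r) = -4 + R + r (Z(R, r) = -4 + (r + R) = -4 + (R + r) = -4 + R + r)
E(a) = -a/2 - a²/2 (E(a) = -((a² + (-4 + 8 - 4)*a) + a)/2 = -((a² + 0*a) + a)/2 = -((a² + 0) + a)/2 = -(a² + a)/2 = -(a + a²)/2 = -a/2 - a²/2)
E(-14) - (-15)*q(1) = -½*(-14)*(1 - 14) - (-15)*1² = -½*(-14)*(-13) - (-15) = -91 - 1*(-15) = -91 + 15 = -76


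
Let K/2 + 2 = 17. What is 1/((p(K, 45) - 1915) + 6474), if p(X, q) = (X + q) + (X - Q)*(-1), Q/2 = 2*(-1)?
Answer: 1/4600 ≈ 0.00021739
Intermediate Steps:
K = 30 (K = -4 + 2*17 = -4 + 34 = 30)
Q = -4 (Q = 2*(2*(-1)) = 2*(-2) = -4)
p(X, q) = -4 + q (p(X, q) = (X + q) + (X - 1*(-4))*(-1) = (X + q) + (X + 4)*(-1) = (X + q) + (4 + X)*(-1) = (X + q) + (-4 - X) = -4 + q)
1/((p(K, 45) - 1915) + 6474) = 1/(((-4 + 45) - 1915) + 6474) = 1/((41 - 1915) + 6474) = 1/(-1874 + 6474) = 1/4600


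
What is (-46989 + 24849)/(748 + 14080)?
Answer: -5535/3707 ≈ -1.4931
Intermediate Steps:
(-46989 + 24849)/(748 + 14080) = -22140/14828 = -22140*1/14828 = -5535/3707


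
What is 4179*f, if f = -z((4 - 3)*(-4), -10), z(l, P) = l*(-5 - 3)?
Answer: -133728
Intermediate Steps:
z(l, P) = -8*l (z(l, P) = l*(-8) = -8*l)
f = -32 (f = -(-8)*(4 - 3)*(-4) = -(-8)*1*(-4) = -(-8)*(-4) = -1*32 = -32)
4179*f = 4179*(-32) = -133728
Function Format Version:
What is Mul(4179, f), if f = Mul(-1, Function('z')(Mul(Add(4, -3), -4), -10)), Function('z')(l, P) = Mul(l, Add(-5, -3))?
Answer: -133728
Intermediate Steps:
Function('z')(l, P) = Mul(-8, l) (Function('z')(l, P) = Mul(l, -8) = Mul(-8, l))
f = -32 (f = Mul(-1, Mul(-8, Mul(Add(4, -3), -4))) = Mul(-1, Mul(-8, Mul(1, -4))) = Mul(-1, Mul(-8, -4)) = Mul(-1, 32) = -32)
Mul(4179, f) = Mul(4179, -32) = -133728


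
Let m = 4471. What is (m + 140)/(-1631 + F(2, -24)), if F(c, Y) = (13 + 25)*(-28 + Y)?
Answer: -4611/3607 ≈ -1.2783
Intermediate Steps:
F(c, Y) = -1064 + 38*Y (F(c, Y) = 38*(-28 + Y) = -1064 + 38*Y)
(m + 140)/(-1631 + F(2, -24)) = (4471 + 140)/(-1631 + (-1064 + 38*(-24))) = 4611/(-1631 + (-1064 - 912)) = 4611/(-1631 - 1976) = 4611/(-3607) = 4611*(-1/3607) = -4611/3607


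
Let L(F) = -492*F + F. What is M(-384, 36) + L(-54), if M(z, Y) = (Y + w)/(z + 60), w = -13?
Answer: 8590513/324 ≈ 26514.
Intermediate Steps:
M(z, Y) = (-13 + Y)/(60 + z) (M(z, Y) = (Y - 13)/(z + 60) = (-13 + Y)/(60 + z))
L(F) = -491*F
M(-384, 36) + L(-54) = (-13 + 36)/(60 - 384) - 491*(-54) = 23/(-324) + 26514 = -1/324*23 + 26514 = -23/324 + 26514 = 8590513/324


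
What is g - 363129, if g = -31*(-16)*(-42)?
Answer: -383961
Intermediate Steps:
g = -20832 (g = 496*(-42) = -20832)
g - 363129 = -20832 - 363129 = -383961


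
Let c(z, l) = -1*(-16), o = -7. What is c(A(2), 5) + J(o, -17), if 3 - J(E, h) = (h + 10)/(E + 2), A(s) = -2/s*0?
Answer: 88/5 ≈ 17.600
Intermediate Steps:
A(s) = 0
c(z, l) = 16
J(E, h) = 3 - (10 + h)/(2 + E) (J(E, h) = 3 - (h + 10)/(E + 2) = 3 - (10 + h)/(2 + E))
c(A(2), 5) + J(o, -17) = 16 + (-4 - 1*(-17) + 3*(-7))/(2 - 7) = 16 + (-4 + 17 - 21)/(-5) = 16 - ⅕*(-8) = 16 + 8/5 = 88/5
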